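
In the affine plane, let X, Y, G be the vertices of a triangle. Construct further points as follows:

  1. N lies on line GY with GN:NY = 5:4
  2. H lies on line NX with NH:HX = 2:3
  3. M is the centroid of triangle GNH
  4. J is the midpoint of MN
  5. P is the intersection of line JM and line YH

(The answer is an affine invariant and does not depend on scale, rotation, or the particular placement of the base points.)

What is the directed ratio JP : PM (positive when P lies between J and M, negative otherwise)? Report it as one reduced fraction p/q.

Choose coordinates X = (0, 0), Y = (1, 0), G = (0, 1).
1. N lies on line GY with GN:NY = 5:4 ⇒ N = (5/9, 4/9)
2. H lies on line NX with NH:HX = 2:3 ⇒ H = (1/3, 4/15)
3. M is the centroid of triangle GNH ⇒ M = (8/27, 77/135)
4. J is the midpoint of MN ⇒ J = (23/54, 137/270)
5. P is the intersection of line JM and line YH ⇒ P = (11/3, -16/15)
P = J + t·(M−J) with t = -25, so JP:PM = t:(1−t) = -25:26

JP:PM = -25/26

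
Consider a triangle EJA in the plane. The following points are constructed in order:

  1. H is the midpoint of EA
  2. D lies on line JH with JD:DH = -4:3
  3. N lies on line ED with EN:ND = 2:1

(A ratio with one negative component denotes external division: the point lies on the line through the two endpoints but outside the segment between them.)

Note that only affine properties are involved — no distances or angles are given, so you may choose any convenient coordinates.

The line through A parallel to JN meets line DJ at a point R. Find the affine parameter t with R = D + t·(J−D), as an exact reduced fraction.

t = -3/2

Set E = (0, 0), J = (1, 0), A = (0, 1); any affine frame gives the same invariant.
1. H is the midpoint of EA ⇒ H = (0, 1/2)
2. D lies on line JH with JD:DH = -4:3 ⇒ D = (-3, 2)
3. N lies on line ED with EN:ND = 2:1 ⇒ N = (-2, 4/3)
through A parallel to JN: direction (-3, 4/3); meets DJ at R = (-9, 5)
R = D + t·(J−D) with t = -3/2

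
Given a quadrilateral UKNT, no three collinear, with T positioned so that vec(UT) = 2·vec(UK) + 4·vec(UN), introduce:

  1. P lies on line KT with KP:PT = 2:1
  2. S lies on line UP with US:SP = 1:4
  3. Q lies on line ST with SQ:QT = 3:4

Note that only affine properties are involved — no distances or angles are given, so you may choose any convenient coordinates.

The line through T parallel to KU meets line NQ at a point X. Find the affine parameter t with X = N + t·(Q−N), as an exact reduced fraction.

t = 315/107

Choose coordinates U = (0, 0), K = (1, 0), N = (0, 1), T = (2, 4).
1. P lies on line KT with KP:PT = 2:1 ⇒ P = (5/3, 8/3)
2. S lies on line UP with US:SP = 1:4 ⇒ S = (1/3, 8/15)
3. Q lies on line ST with SQ:QT = 3:4 ⇒ Q = (22/21, 212/105)
through T parallel to KU: direction (-1, 0); meets NQ at X = (330/107, 4)
X = N + t·(Q−N) with t = 315/107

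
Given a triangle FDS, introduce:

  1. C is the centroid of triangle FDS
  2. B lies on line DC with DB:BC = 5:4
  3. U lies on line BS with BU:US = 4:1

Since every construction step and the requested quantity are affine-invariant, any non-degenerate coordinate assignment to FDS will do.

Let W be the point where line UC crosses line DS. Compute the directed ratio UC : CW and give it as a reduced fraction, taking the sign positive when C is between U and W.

Choose coordinates F = (0, 0), D = (1, 0), S = (0, 1).
1. C is the centroid of triangle FDS ⇒ C = (1/3, 1/3)
2. B lies on line DC with DB:BC = 5:4 ⇒ B = (17/27, 5/27)
3. U lies on line BS with BU:US = 4:1 ⇒ U = (17/135, 113/135)
line UC meets DS at W = (1/10, 9/10)
C = U + t·(W−U) with t = -8, so UC:CW = -8:9

UC:CW = -8/9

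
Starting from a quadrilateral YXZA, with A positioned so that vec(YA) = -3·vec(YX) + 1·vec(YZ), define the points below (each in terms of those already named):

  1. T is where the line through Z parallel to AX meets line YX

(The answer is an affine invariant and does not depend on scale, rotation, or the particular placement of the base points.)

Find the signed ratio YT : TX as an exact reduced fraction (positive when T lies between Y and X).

YT:TX = -4/3

Assign Y = (0, 0), X = (1, 0), Z = (0, 1), A = (-3, 1) — the answer is frame-independent, so this choice is without loss of generality.
1. T is where the line through Z parallel to AX meets line YX ⇒ T = (4, 0)
T = Y + t·(X−Y) with t = 4, so YT:TX = t:(1−t) = 4:-3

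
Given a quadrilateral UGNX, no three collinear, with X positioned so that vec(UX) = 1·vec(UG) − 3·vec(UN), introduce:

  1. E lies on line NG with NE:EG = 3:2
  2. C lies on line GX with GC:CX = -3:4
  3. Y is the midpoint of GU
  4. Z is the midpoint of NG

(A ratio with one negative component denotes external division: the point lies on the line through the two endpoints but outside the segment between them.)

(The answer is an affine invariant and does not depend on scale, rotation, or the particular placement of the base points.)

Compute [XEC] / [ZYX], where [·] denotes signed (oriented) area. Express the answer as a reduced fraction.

Assign U = (0, 0), G = (1, 0), N = (0, 1), X = (1, -3) — the answer is frame-independent, so this choice is without loss of generality.
1. E lies on line NG with NE:EG = 3:2 ⇒ E = (3/5, 2/5)
2. C lies on line GX with GC:CX = -3:4 ⇒ C = (1, 9)
3. Y is the midpoint of GU ⇒ Y = (1/2, 0)
4. Z is the midpoint of NG ⇒ Z = (1/2, 1/2)
2·[XEC] = -24/5, 2·[ZYX] = 1/4
[XEC]:[ZYX] = -24/5:1/4 = -96/5

[XEC]:[ZYX] = -96/5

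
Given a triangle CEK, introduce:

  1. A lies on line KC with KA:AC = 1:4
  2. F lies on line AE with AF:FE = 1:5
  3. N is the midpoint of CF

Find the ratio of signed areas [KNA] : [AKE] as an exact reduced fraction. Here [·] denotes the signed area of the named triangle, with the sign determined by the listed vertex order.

[KNA]:[AKE] = 1/12

Set C = (0, 0), E = (1, 0), K = (0, 1); any affine frame gives the same invariant.
1. A lies on line KC with KA:AC = 1:4 ⇒ A = (0, 4/5)
2. F lies on line AE with AF:FE = 1:5 ⇒ F = (1/6, 2/3)
3. N is the midpoint of CF ⇒ N = (1/12, 1/3)
2·[KNA] = -1/60, 2·[AKE] = -1/5
[KNA]:[AKE] = -1/60:-1/5 = 1/12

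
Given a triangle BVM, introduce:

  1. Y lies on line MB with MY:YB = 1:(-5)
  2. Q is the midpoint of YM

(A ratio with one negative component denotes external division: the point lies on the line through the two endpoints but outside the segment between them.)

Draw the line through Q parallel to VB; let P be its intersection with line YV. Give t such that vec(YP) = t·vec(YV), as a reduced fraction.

Set B = (0, 0), V = (1, 0), M = (0, 1); any affine frame gives the same invariant.
1. Y lies on line MB with MY:YB = 1:(-5) ⇒ Y = (0, 5/4)
2. Q is the midpoint of YM ⇒ Q = (0, 9/8)
through Q parallel to VB: direction (-1, 0); meets YV at P = (1/10, 9/8)
P = Y + t·(V−Y) with t = 1/10

t = 1/10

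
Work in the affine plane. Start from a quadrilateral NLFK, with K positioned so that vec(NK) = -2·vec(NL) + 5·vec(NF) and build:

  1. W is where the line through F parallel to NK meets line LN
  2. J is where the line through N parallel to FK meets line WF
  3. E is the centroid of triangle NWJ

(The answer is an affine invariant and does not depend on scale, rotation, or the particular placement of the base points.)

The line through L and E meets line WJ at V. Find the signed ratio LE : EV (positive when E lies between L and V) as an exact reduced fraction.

Set N = (0, 0), L = (1, 0), F = (0, 1), K = (-2, 5); any affine frame gives the same invariant.
1. W is where the line through F parallel to NK meets line LN ⇒ W = (2/5, 0)
2. J is where the line through N parallel to FK meets line WF ⇒ J = (2, -4)
3. E is the centroid of triangle NWJ ⇒ E = (4/5, -4/3)
line LE meets WJ at V = (46/55, -12/11)
E = L + t·(V−L) with t = 11/9, so LE:EV = 11/9:-2/9

LE:EV = -11/2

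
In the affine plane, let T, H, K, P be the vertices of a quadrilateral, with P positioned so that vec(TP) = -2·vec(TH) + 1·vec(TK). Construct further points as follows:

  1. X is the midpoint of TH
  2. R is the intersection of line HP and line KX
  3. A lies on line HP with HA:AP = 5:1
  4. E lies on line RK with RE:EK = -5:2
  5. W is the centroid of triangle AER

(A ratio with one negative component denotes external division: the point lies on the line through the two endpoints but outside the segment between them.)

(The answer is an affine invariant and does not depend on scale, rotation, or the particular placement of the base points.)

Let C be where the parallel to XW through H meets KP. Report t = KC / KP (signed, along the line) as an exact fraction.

t = 9/154

Assign T = (0, 0), H = (1, 0), K = (0, 1), P = (-2, 1) — the answer is frame-independent, so this choice is without loss of generality.
1. X is the midpoint of TH ⇒ X = (1/2, 0)
2. R is the intersection of line HP and line KX ⇒ R = (2/5, 1/5)
3. A lies on line HP with HA:AP = 5:1 ⇒ A = (-3/2, 5/6)
4. E lies on line RK with RE:EK = -5:2 ⇒ E = (-4/15, 23/15)
5. W is the centroid of triangle AER ⇒ W = (-41/90, 77/90)
through H parallel to XW: direction (-43/45, 77/90); meets KP at C = (-9/77, 1)
C = K + t·(P−K) with t = 9/154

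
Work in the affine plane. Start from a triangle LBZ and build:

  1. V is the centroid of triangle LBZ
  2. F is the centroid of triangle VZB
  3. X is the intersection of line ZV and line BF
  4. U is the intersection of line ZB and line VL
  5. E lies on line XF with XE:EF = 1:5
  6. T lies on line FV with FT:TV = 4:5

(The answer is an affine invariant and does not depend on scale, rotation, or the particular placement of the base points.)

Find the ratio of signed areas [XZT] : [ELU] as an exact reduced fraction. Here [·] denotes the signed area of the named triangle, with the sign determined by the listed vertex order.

Choose coordinates L = (0, 0), B = (1, 0), Z = (0, 1).
1. V is the centroid of triangle LBZ ⇒ V = (1/3, 1/3)
2. F is the centroid of triangle VZB ⇒ F = (4/9, 4/9)
3. X is the intersection of line ZV and line BF ⇒ X = (1/6, 2/3)
4. U is the intersection of line ZB and line VL ⇒ U = (1/2, 1/2)
5. E lies on line XF with XE:EF = 1:5 ⇒ E = (23/108, 17/27)
6. T lies on line FV with FT:TV = 4:5 ⇒ T = (32/81, 32/81)
2·[XZT] = -5/162, 2·[ELU] = 5/24
[XZT]:[ELU] = -5/162:5/24 = -4/27

[XZT]:[ELU] = -4/27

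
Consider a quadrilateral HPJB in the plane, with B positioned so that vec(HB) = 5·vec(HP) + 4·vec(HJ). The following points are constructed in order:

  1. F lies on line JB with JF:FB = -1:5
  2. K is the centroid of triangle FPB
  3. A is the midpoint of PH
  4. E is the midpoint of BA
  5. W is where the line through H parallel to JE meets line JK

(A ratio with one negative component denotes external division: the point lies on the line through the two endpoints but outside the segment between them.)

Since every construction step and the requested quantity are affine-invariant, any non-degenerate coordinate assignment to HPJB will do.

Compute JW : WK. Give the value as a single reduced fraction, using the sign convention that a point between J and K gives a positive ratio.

JW:WK = -44/37

Set H = (0, 0), P = (1, 0), J = (0, 1), B = (5, 4); any affine frame gives the same invariant.
1. F lies on line JB with JF:FB = -1:5 ⇒ F = (-5/4, 1/4)
2. K is the centroid of triangle FPB ⇒ K = (19/12, 17/12)
3. A is the midpoint of PH ⇒ A = (1/2, 0)
4. E is the midpoint of BA ⇒ E = (11/4, 2)
5. W is where the line through H parallel to JE meets line JK ⇒ W = (209/21, 76/21)
W = J + t·(K−J) with t = 44/7, so JW:WK = t:(1−t) = 44/7:-37/7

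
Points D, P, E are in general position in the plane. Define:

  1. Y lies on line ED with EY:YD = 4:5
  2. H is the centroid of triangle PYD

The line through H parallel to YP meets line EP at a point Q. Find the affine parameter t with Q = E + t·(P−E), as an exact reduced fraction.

t = 17/12

Choose coordinates D = (0, 0), P = (1, 0), E = (0, 1).
1. Y lies on line ED with EY:YD = 4:5 ⇒ Y = (0, 5/9)
2. H is the centroid of triangle PYD ⇒ H = (1/3, 5/27)
through H parallel to YP: direction (1, -5/9); meets EP at Q = (17/12, -5/12)
Q = E + t·(P−E) with t = 17/12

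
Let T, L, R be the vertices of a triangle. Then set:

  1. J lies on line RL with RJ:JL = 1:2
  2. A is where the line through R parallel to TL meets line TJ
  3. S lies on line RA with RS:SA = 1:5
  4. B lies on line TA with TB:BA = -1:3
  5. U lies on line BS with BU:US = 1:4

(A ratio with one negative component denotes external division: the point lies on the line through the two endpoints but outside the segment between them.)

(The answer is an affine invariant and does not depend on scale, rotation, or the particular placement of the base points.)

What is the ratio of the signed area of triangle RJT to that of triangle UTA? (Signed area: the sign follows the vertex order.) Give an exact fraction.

Set T = (0, 0), L = (1, 0), R = (0, 1); any affine frame gives the same invariant.
1. J lies on line RL with RJ:JL = 1:2 ⇒ J = (1/3, 2/3)
2. A is where the line through R parallel to TL meets line TJ ⇒ A = (1/2, 1)
3. S lies on line RA with RS:SA = 1:5 ⇒ S = (1/12, 1)
4. B lies on line TA with TB:BA = -1:3 ⇒ B = (-1/4, -1/2)
5. U lies on line BS with BU:US = 1:4 ⇒ U = (-11/60, -1/5)
2·[RJT] = -1/3, 2·[UTA] = 1/12
[RJT]:[UTA] = -1/3:1/12 = -4

[RJT]:[UTA] = -4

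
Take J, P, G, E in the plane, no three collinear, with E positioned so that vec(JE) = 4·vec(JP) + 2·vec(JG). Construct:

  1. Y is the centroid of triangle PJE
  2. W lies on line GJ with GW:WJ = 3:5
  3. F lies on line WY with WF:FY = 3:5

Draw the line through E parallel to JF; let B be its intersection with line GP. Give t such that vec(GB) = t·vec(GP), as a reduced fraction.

t = 124/81

Choose coordinates J = (0, 0), P = (1, 0), G = (0, 1), E = (4, 2).
1. Y is the centroid of triangle PJE ⇒ Y = (5/3, 2/3)
2. W lies on line GJ with GW:WJ = 3:5 ⇒ W = (0, 5/8)
3. F lies on line WY with WF:FY = 3:5 ⇒ F = (5/8, 41/64)
through E parallel to JF: direction (5/8, 41/64); meets GP at B = (124/81, -43/81)
B = G + t·(P−G) with t = 124/81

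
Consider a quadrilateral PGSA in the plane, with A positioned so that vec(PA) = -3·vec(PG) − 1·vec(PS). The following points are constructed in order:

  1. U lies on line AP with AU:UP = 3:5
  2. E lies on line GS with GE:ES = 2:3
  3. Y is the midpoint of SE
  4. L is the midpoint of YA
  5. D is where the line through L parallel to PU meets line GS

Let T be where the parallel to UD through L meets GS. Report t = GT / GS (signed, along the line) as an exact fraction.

t = 89/140

Work in coordinates with P = (0, 0), G = (1, 0), S = (0, 1), A = (-3, -1).
1. U lies on line AP with AU:UP = 3:5 ⇒ U = (-15/8, -5/8)
2. E lies on line GS with GE:ES = 2:3 ⇒ E = (3/5, 2/5)
3. Y is the midpoint of SE ⇒ Y = (3/10, 7/10)
4. L is the midpoint of YA ⇒ L = (-27/20, -3/20)
5. D is where the line through L parallel to PU meets line GS ⇒ D = (21/40, 19/40)
through L parallel to UD: direction (12/5, 11/10); meets GS at T = (51/140, 89/140)
T = G + t·(S−G) with t = 89/140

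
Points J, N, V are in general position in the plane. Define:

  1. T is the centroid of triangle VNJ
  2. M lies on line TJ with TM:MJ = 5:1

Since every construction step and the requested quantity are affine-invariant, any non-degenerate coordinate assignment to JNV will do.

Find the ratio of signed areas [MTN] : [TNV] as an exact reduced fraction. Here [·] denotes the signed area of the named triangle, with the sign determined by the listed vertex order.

Work in coordinates with J = (0, 0), N = (1, 0), V = (0, 1).
1. T is the centroid of triangle VNJ ⇒ T = (1/3, 1/3)
2. M lies on line TJ with TM:MJ = 5:1 ⇒ M = (1/18, 1/18)
2·[MTN] = -5/18, 2·[TNV] = 1/3
[MTN]:[TNV] = -5/18:1/3 = -5/6

[MTN]:[TNV] = -5/6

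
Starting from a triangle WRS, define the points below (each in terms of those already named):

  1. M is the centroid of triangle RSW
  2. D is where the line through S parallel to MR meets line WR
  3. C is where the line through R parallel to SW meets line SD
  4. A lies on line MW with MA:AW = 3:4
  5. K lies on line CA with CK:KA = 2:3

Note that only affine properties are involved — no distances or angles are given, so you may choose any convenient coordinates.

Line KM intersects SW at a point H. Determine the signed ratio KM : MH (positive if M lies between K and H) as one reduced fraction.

Work in coordinates with W = (0, 0), R = (1, 0), S = (0, 1).
1. M is the centroid of triangle RSW ⇒ M = (1/3, 1/3)
2. D is where the line through S parallel to MR meets line WR ⇒ D = (2, 0)
3. C is where the line through R parallel to SW meets line SD ⇒ C = (1, 1/2)
4. A lies on line MW with MA:AW = 3:4 ⇒ A = (4/21, 4/21)
5. K lies on line CA with CK:KA = 2:3 ⇒ K = (71/105, 79/210)
line KM meets SW at H = (0, 7/24)
M = K + t·(H−K) with t = 36/71, so KM:MH = 36/71:35/71

KM:MH = 36/35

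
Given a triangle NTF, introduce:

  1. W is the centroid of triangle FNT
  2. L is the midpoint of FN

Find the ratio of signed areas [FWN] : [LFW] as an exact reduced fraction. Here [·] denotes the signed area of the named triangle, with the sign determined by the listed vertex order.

Work in coordinates with N = (0, 0), T = (1, 0), F = (0, 1).
1. W is the centroid of triangle FNT ⇒ W = (1/3, 1/3)
2. L is the midpoint of FN ⇒ L = (0, 1/2)
2·[FWN] = -1/3, 2·[LFW] = -1/6
[FWN]:[LFW] = -1/3:-1/6 = 2

[FWN]:[LFW] = 2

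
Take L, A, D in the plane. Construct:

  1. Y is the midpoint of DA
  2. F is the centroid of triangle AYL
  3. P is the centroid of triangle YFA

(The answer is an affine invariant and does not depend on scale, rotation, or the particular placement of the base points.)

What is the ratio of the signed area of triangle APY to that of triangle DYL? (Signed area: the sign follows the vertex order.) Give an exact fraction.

Choose coordinates L = (0, 0), A = (1, 0), D = (0, 1).
1. Y is the midpoint of DA ⇒ Y = (1/2, 1/2)
2. F is the centroid of triangle AYL ⇒ F = (1/2, 1/6)
3. P is the centroid of triangle YFA ⇒ P = (2/3, 2/9)
2·[APY] = -1/18, 2·[DYL] = -1/2
[APY]:[DYL] = -1/18:-1/2 = 1/9

[APY]:[DYL] = 1/9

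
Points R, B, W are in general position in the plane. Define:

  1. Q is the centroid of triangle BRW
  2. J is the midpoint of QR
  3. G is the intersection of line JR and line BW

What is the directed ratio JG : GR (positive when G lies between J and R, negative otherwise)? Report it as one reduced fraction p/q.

JG:GR = -2/3

Work in coordinates with R = (0, 0), B = (1, 0), W = (0, 1).
1. Q is the centroid of triangle BRW ⇒ Q = (1/3, 1/3)
2. J is the midpoint of QR ⇒ J = (1/6, 1/6)
3. G is the intersection of line JR and line BW ⇒ G = (1/2, 1/2)
G = J + t·(R−J) with t = -2, so JG:GR = t:(1−t) = -2:3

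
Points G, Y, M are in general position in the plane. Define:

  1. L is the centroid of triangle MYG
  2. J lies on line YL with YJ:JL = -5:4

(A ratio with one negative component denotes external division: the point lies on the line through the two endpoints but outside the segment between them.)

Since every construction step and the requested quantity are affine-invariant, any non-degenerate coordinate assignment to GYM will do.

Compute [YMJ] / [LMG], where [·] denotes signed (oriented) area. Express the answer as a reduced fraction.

[YMJ]:[LMG] = 5

Choose coordinates G = (0, 0), Y = (1, 0), M = (0, 1).
1. L is the centroid of triangle MYG ⇒ L = (1/3, 1/3)
2. J lies on line YL with YJ:JL = -5:4 ⇒ J = (-7/3, 5/3)
2·[YMJ] = 5/3, 2·[LMG] = 1/3
[YMJ]:[LMG] = 5/3:1/3 = 5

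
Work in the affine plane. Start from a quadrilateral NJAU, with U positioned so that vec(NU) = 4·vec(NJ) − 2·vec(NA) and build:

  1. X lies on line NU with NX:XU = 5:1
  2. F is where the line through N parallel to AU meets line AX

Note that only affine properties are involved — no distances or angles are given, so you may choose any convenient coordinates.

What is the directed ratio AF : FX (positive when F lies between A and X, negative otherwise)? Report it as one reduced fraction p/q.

AF:FX = -6/5

Choose coordinates N = (0, 0), J = (1, 0), A = (0, 1), U = (4, -2).
1. X lies on line NU with NX:XU = 5:1 ⇒ X = (10/3, -5/3)
2. F is where the line through N parallel to AU meets line AX ⇒ F = (20, -15)
F = A + t·(X−A) with t = 6, so AF:FX = t:(1−t) = 6:-5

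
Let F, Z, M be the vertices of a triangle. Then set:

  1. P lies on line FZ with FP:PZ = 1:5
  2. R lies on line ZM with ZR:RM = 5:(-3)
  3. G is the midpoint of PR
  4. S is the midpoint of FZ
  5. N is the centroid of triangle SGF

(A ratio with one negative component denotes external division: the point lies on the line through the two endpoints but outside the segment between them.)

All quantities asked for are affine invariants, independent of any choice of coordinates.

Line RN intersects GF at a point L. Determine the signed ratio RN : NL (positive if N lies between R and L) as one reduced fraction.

RN:NL = -2

Work in coordinates with F = (0, 0), Z = (1, 0), M = (0, 1).
1. P lies on line FZ with FP:PZ = 1:5 ⇒ P = (1/6, 0)
2. R lies on line ZM with ZR:RM = 5:(-3) ⇒ R = (-3/2, 5/2)
3. G is the midpoint of PR ⇒ G = (-2/3, 5/4)
4. S is the midpoint of FZ ⇒ S = (1/2, 0)
5. N is the centroid of triangle SGF ⇒ N = (-1/18, 5/12)
line RN meets GF at L = (-7/9, 35/24)
N = R + t·(L−R) with t = 2, so RN:NL = 2:-1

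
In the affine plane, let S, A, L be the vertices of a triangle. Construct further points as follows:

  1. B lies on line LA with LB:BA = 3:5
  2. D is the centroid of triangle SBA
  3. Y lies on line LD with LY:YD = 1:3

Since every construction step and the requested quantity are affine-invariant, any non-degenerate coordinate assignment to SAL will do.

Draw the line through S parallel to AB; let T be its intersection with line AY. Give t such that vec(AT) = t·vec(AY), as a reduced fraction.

t = 12

Set S = (0, 0), A = (1, 0), L = (0, 1); any affine frame gives the same invariant.
1. B lies on line LA with LB:BA = 3:5 ⇒ B = (3/8, 5/8)
2. D is the centroid of triangle SBA ⇒ D = (11/24, 5/24)
3. Y lies on line LD with LY:YD = 1:3 ⇒ Y = (11/96, 77/96)
through S parallel to AB: direction (-5/8, 5/8); meets AY at T = (-77/8, 77/8)
T = A + t·(Y−A) with t = 12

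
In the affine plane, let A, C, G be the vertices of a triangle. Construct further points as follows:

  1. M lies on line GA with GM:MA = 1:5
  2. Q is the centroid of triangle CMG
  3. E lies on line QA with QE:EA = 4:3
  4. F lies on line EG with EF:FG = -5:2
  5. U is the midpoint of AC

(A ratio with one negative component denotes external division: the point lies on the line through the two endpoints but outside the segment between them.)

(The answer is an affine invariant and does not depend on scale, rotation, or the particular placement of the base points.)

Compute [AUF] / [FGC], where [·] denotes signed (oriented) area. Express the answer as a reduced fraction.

Work in coordinates with A = (0, 0), C = (1, 0), G = (0, 1).
1. M lies on line GA with GM:MA = 1:5 ⇒ M = (0, 5/6)
2. Q is the centroid of triangle CMG ⇒ Q = (1/3, 11/18)
3. E lies on line QA with QE:EA = 4:3 ⇒ E = (1/7, 11/42)
4. F lies on line EG with EF:FG = -5:2 ⇒ F = (-2/21, 94/63)
5. U is the midpoint of AC ⇒ U = (1/2, 0)
2·[AUF] = 47/63, 2·[FGC] = 25/63
[AUF]:[FGC] = 47/63:25/63 = 47/25

[AUF]:[FGC] = 47/25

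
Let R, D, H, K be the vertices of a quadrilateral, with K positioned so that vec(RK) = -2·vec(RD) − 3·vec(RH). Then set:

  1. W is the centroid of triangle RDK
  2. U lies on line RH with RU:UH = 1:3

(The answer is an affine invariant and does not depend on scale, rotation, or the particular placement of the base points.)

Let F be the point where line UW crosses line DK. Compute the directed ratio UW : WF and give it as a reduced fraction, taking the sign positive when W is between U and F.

UW:WF = 11/4

Set R = (0, 0), D = (1, 0), H = (0, 1), K = (-2, -3); any affine frame gives the same invariant.
1. W is the centroid of triangle RDK ⇒ W = (-1/3, -1)
2. U lies on line RH with RU:UH = 1:3 ⇒ U = (0, 1/4)
line UW meets DK at F = (-5/11, -16/11)
W = U + t·(F−U) with t = 11/15, so UW:WF = 11/15:4/15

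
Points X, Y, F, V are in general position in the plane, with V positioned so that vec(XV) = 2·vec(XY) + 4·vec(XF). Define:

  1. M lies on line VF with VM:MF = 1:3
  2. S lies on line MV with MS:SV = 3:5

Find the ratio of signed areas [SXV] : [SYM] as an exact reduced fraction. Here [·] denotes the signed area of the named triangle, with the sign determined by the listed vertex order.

[SXV]:[SYM] = -2/3

Set X = (0, 0), Y = (1, 0), F = (0, 1), V = (2, 4); any affine frame gives the same invariant.
1. M lies on line VF with VM:MF = 1:3 ⇒ M = (3/2, 13/4)
2. S lies on line MV with MS:SV = 3:5 ⇒ S = (27/16, 113/32)
2·[SXV] = 5/16, 2·[SYM] = -15/32
[SXV]:[SYM] = 5/16:-15/32 = -2/3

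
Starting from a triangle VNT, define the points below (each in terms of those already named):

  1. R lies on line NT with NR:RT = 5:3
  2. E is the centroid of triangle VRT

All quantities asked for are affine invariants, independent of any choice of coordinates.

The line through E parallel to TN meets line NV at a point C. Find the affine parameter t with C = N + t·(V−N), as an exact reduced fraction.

Work in coordinates with V = (0, 0), N = (1, 0), T = (0, 1).
1. R lies on line NT with NR:RT = 5:3 ⇒ R = (3/8, 5/8)
2. E is the centroid of triangle VRT ⇒ E = (1/8, 13/24)
through E parallel to TN: direction (1, -1); meets NV at C = (2/3, 0)
C = N + t·(V−N) with t = 1/3

t = 1/3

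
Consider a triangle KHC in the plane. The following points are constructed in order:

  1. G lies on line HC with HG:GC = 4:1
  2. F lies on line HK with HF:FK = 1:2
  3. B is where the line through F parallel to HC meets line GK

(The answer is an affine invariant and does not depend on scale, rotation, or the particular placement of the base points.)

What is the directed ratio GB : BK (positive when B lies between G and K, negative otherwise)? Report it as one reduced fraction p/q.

Work in coordinates with K = (0, 0), H = (1, 0), C = (0, 1).
1. G lies on line HC with HG:GC = 4:1 ⇒ G = (1/5, 4/5)
2. F lies on line HK with HF:FK = 1:2 ⇒ F = (2/3, 0)
3. B is where the line through F parallel to HC meets line GK ⇒ B = (2/15, 8/15)
B = G + t·(K−G) with t = 1/3, so GB:BK = t:(1−t) = 1/3:2/3

GB:BK = 1/2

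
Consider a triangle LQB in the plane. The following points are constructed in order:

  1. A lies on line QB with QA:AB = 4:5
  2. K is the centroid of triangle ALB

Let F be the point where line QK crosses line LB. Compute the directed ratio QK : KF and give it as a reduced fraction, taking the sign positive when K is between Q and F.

QK:KF = 22/5

Work in coordinates with L = (0, 0), Q = (1, 0), B = (0, 1).
1. A lies on line QB with QA:AB = 4:5 ⇒ A = (5/9, 4/9)
2. K is the centroid of triangle ALB ⇒ K = (5/27, 13/27)
line QK meets LB at F = (0, 13/22)
K = Q + t·(F−Q) with t = 22/27, so QK:KF = 22/27:5/27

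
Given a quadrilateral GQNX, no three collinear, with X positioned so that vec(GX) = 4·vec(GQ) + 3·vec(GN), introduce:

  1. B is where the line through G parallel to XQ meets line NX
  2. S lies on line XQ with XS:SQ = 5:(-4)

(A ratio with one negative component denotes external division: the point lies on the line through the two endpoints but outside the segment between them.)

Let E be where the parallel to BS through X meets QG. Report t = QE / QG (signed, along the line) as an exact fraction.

t = -3/14

Set G = (0, 0), Q = (1, 0), N = (0, 1), X = (4, 3); any affine frame gives the same invariant.
1. B is where the line through G parallel to XQ meets line NX ⇒ B = (2, 2)
2. S lies on line XQ with XS:SQ = 5:(-4) ⇒ S = (-11, -12)
through X parallel to BS: direction (-13, -14); meets QG at E = (17/14, 0)
E = Q + t·(G−Q) with t = -3/14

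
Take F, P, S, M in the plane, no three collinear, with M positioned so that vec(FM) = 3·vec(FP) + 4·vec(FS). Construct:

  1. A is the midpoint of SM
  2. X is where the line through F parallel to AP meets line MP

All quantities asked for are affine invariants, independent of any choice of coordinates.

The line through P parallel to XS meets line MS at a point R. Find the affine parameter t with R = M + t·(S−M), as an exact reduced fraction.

Work in coordinates with F = (0, 0), P = (1, 0), S = (0, 1), M = (3, 4).
1. A is the midpoint of SM ⇒ A = (3/2, 5/2)
2. X is where the line through F parallel to AP meets line MP ⇒ X = (-2/3, -10/3)
through P parallel to XS: direction (2/3, 13/3); meets MS at R = (15/11, 26/11)
R = M + t·(S−M) with t = 6/11

t = 6/11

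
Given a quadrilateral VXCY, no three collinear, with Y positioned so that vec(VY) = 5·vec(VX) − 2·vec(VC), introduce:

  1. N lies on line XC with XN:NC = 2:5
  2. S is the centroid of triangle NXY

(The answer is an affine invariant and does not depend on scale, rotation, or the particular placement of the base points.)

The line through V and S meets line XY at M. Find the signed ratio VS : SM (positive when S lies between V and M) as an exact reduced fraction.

Assign V = (0, 0), X = (1, 0), C = (0, 1), Y = (5, -2) — the answer is frame-independent, so this choice is without loss of generality.
1. N lies on line XC with XN:NC = 2:5 ⇒ N = (5/7, 2/7)
2. S is the centroid of triangle NXY ⇒ S = (47/21, -4/7)
line VS meets XY at M = (47/23, -12/23)
S = V + t·(M−V) with t = 23/21, so VS:SM = 23/21:-2/21

VS:SM = -23/2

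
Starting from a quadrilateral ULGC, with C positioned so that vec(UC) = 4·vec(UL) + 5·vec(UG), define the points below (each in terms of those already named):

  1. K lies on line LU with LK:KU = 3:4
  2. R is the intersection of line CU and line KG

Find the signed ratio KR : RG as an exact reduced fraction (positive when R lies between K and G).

Set U = (0, 0), L = (1, 0), G = (0, 1), C = (4, 5); any affine frame gives the same invariant.
1. K lies on line LU with LK:KU = 3:4 ⇒ K = (4/7, 0)
2. R is the intersection of line CU and line KG ⇒ R = (1/3, 5/12)
R = K + t·(G−K) with t = 5/12, so KR:RG = t:(1−t) = 5/12:7/12

KR:RG = 5/7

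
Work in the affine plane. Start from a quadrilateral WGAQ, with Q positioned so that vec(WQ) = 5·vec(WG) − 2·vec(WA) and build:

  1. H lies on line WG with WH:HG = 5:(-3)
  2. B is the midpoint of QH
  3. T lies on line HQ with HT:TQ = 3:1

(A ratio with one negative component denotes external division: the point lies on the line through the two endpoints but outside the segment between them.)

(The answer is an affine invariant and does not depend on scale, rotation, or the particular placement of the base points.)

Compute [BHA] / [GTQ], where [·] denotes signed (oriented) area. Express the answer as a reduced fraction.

Set W = (0, 0), G = (1, 0), A = (0, 1), Q = (5, -2); any affine frame gives the same invariant.
1. H lies on line WG with WH:HG = 5:(-3) ⇒ H = (5/2, 0)
2. B is the midpoint of QH ⇒ B = (15/4, -1)
3. T lies on line HQ with HT:TQ = 3:1 ⇒ T = (35/8, -3/2)
2·[BHA] = 5/4, 2·[GTQ] = -3/4
[BHA]:[GTQ] = 5/4:-3/4 = -5/3

[BHA]:[GTQ] = -5/3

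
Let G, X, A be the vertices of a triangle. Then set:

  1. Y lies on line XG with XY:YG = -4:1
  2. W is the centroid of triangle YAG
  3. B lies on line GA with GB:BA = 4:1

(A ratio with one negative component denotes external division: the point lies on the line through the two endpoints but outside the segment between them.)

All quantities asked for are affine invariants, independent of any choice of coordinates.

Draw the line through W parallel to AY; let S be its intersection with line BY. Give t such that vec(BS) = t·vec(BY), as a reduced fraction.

Set G = (0, 0), X = (1, 0), A = (0, 1); any affine frame gives the same invariant.
1. Y lies on line XG with XY:YG = -4:1 ⇒ Y = (-1/3, 0)
2. W is the centroid of triangle YAG ⇒ W = (-1/9, 1/3)
3. B lies on line GA with GB:BA = 4:1 ⇒ B = (0, 4/5)
through W parallel to AY: direction (-1/3, -1); meets BY at S = (2/9, 4/3)
S = B + t·(Y−B) with t = -2/3

t = -2/3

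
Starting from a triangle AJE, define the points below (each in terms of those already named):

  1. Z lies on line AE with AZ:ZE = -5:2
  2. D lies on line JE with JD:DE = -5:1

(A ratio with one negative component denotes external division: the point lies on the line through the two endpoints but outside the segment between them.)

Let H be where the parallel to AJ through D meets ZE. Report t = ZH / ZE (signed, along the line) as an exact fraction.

Work in coordinates with A = (0, 0), J = (1, 0), E = (0, 1).
1. Z lies on line AE with AZ:ZE = -5:2 ⇒ Z = (0, 5/3)
2. D lies on line JE with JD:DE = -5:1 ⇒ D = (-1/4, 5/4)
through D parallel to AJ: direction (1, 0); meets ZE at H = (0, 5/4)
H = Z + t·(E−Z) with t = 5/8

t = 5/8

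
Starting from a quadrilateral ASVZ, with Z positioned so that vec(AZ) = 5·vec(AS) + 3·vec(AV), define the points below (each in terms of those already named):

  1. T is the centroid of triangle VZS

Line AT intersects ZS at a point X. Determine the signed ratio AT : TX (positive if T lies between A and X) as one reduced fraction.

Choose coordinates A = (0, 0), S = (1, 0), V = (0, 1), Z = (5, 3).
1. T is the centroid of triangle VZS ⇒ T = (2, 4/3)
line AT meets ZS at X = (9, 6)
T = A + t·(X−A) with t = 2/9, so AT:TX = 2/9:7/9

AT:TX = 2/7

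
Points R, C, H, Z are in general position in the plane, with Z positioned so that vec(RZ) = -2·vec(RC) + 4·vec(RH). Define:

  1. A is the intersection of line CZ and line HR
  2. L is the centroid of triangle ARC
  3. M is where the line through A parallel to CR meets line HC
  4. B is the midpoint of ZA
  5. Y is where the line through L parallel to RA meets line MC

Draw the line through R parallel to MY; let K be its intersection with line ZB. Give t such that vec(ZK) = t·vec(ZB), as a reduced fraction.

Set R = (0, 0), C = (1, 0), H = (0, 1), Z = (-2, 4); any affine frame gives the same invariant.
1. A is the intersection of line CZ and line HR ⇒ A = (0, 4/3)
2. L is the centroid of triangle ARC ⇒ L = (1/3, 4/9)
3. M is where the line through A parallel to CR meets line HC ⇒ M = (-1/3, 4/3)
4. B is the midpoint of ZA ⇒ B = (-1, 8/3)
5. Y is where the line through L parallel to RA meets line MC ⇒ Y = (1/3, 2/3)
through R parallel to MY: direction (2/3, -2/3); meets ZB at K = (4, -4)
K = Z + t·(B−Z) with t = 6

t = 6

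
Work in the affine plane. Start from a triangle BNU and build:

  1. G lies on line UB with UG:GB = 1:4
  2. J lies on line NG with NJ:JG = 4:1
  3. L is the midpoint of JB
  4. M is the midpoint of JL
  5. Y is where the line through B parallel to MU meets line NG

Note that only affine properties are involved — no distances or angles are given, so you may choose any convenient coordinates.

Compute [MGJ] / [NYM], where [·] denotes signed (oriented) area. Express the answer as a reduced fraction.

[MGJ]:[NYM] = -2/13

Choose coordinates B = (0, 0), N = (1, 0), U = (0, 1).
1. G lies on line UB with UG:GB = 1:4 ⇒ G = (0, 4/5)
2. J lies on line NG with NJ:JG = 4:1 ⇒ J = (1/5, 16/25)
3. L is the midpoint of JB ⇒ L = (1/10, 8/25)
4. M is the midpoint of JL ⇒ M = (3/20, 12/25)
5. Y is where the line through B parallel to MU meets line NG ⇒ Y = (-3/10, 26/25)
2·[MGJ] = -1/25, 2·[NYM] = 13/50
[MGJ]:[NYM] = -1/25:13/50 = -2/13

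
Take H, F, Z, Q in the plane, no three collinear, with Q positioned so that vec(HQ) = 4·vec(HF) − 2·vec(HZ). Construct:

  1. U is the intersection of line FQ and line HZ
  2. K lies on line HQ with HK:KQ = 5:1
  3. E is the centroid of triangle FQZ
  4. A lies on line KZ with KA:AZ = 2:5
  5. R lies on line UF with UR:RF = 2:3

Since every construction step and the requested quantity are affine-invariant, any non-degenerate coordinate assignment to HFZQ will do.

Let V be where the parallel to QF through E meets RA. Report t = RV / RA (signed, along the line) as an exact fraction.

t = 7

Set H = (0, 0), F = (1, 0), Z = (0, 1), Q = (4, -2); any affine frame gives the same invariant.
1. U is the intersection of line FQ and line HZ ⇒ U = (0, 2/3)
2. K lies on line HQ with HK:KQ = 5:1 ⇒ K = (10/3, -5/3)
3. E is the centroid of triangle FQZ ⇒ E = (5/3, -1/3)
4. A lies on line KZ with KA:AZ = 2:5 ⇒ A = (50/21, -19/21)
5. R lies on line UF with UR:RF = 2:3 ⇒ R = (2/5, 2/5)
through E parallel to QF: direction (-3, 2); meets RA at V = (214/15, -131/15)
V = R + t·(A−R) with t = 7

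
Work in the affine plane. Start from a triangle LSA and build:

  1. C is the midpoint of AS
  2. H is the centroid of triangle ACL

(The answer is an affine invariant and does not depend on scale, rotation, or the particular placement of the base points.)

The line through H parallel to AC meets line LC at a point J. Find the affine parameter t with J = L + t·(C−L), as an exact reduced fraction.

Assign L = (0, 0), S = (1, 0), A = (0, 1) — the answer is frame-independent, so this choice is without loss of generality.
1. C is the midpoint of AS ⇒ C = (1/2, 1/2)
2. H is the centroid of triangle ACL ⇒ H = (1/6, 1/2)
through H parallel to AC: direction (1/2, -1/2); meets LC at J = (1/3, 1/3)
J = L + t·(C−L) with t = 2/3

t = 2/3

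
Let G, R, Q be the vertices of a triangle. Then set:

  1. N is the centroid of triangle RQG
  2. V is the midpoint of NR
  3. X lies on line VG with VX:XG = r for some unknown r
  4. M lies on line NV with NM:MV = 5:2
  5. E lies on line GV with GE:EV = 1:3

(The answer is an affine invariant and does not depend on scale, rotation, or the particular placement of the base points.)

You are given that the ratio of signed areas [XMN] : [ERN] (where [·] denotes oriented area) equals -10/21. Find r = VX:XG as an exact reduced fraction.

r = -1/2

Choose coordinates G = (0, 0), R = (1, 0), Q = (0, 1).
1. N is the centroid of triangle RQG ⇒ N = (1/3, 1/3)
2. V is the midpoint of NR ⇒ V = (2/3, 1/6)
3. With VX:XG = r, write λ = r/(r+1) so X = V + λ·(G−V); X is affine-linear in λ
4. M lies on line NV with NM:MV = 5:2 ⇒ M = (4/7, 3/14)
5. E lies on line GV with GE:EV = 1:3 ⇒ E = (1/6, 1/24)
Every point depending on X is an affine combination of X and λ-independent points, so each such coordinate is linear in λ; the λ² term in each signed area is a multiple of (G−V)×(G−V) = 0, so 2·[XMN] and 2·[ERN] are each linear in λ. Evaluating at λ=0 and λ=1:
  2·[XMN] = 5/42·λ,   2·[ERN] = 1/4
So [XMN]:[ERN] = (5/42·λ) / (1/4). Setting this equal to -10/21:
  5/42·λ = -10/21·(1/4)  ⇒  λ = -1
Then r = λ/(1−λ) = (-1)/(2) = -1/2. Check: with r = -1/2, X = (4/3, 1/3) and [XMN]:[ERN] = -10/21 as required.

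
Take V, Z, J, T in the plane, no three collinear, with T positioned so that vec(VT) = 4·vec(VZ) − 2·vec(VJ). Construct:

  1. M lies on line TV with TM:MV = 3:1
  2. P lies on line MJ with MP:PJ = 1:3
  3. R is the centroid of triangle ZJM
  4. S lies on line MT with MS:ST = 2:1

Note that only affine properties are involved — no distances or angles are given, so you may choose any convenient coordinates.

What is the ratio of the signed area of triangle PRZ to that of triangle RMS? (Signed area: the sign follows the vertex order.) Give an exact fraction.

Set V = (0, 0), Z = (1, 0), J = (0, 1), T = (4, -2); any affine frame gives the same invariant.
1. M lies on line TV with TM:MV = 3:1 ⇒ M = (1, -1/2)
2. P lies on line MJ with MP:PJ = 1:3 ⇒ P = (3/4, -1/8)
3. R is the centroid of triangle ZJM ⇒ R = (2/3, 1/6)
4. S lies on line MT with MS:ST = 2:1 ⇒ S = (3, -3/2)
2·[PRZ] = -1/12, 2·[RMS] = 1
[PRZ]:[RMS] = -1/12:1 = -1/12

[PRZ]:[RMS] = -1/12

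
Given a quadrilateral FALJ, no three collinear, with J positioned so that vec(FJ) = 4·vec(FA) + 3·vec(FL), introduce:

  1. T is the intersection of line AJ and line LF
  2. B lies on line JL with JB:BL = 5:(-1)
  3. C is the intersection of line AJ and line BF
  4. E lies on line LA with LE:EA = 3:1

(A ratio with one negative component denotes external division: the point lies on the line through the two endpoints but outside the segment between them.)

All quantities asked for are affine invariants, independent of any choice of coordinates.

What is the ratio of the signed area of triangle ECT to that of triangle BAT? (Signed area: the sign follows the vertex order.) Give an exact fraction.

[ECT]:[BAT] = 2/15

Work in coordinates with F = (0, 0), A = (1, 0), L = (0, 1), J = (4, 3).
1. T is the intersection of line AJ and line LF ⇒ T = (0, -1)
2. B lies on line JL with JB:BL = 5:(-1) ⇒ B = (-1, 1/2)
3. C is the intersection of line AJ and line BF ⇒ C = (2/3, -1/3)
4. E lies on line LA with LE:EA = 3:1 ⇒ E = (3/4, 1/4)
2·[ECT] = -1/3, 2·[BAT] = -5/2
[ECT]:[BAT] = -1/3:-5/2 = 2/15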